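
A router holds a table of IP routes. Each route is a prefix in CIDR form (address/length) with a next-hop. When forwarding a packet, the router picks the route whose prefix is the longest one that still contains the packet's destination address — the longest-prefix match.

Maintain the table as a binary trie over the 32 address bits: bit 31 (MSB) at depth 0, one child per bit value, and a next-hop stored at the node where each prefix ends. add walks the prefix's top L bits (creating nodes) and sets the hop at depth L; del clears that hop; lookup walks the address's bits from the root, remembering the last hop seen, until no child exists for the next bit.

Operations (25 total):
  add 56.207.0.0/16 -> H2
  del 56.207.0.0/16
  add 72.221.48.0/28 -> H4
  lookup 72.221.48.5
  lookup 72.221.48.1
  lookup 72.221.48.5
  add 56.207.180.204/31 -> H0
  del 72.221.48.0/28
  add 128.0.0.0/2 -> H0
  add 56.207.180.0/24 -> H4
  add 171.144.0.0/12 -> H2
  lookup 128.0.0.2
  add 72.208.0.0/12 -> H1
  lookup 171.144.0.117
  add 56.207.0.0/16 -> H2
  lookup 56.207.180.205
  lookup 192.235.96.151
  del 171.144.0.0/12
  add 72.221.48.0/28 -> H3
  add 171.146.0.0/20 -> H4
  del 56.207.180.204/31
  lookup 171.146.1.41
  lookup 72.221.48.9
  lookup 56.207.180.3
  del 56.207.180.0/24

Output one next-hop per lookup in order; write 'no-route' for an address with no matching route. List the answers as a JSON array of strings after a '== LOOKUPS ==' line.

Trace:
  + 56.207.0.0/16 (H2) depth=16
  - 56.207.0.0/16 clear@16
  + 72.221.48.0/28 (H4) depth=28
  Q 72.221.48.5: descend 0100100011011101001100000000 ; hops seen [H4] ; pick H4
  Q 72.221.48.1: descend 0100100011011101001100000000 ; hops seen [H4] ; pick H4
  Q 72.221.48.5: descend 0100100011011101001100000000 ; hops seen [H4] ; pick H4
  + 56.207.180.204/31 (H0) depth=31
  - 72.221.48.0/28 clear@28
  + 128.0.0.0/2 (H0) depth=2
  + 56.207.180.0/24 (H4) depth=24
  + 171.144.0.0/12 (H2) depth=12
  Q 128.0.0.2: descend 10 ; hops seen [H0] ; pick H0
  + 72.208.0.0/12 (H1) depth=12
  Q 171.144.0.117: descend 101010111001 ; hops seen [H0,H2] ; pick H2
  + 56.207.0.0/16 (H2) depth=16
  Q 56.207.180.205: descend 0011100011001111101101001100110 ; hops seen [H2,H4,H0] ; pick H0
  Q 192.235.96.151: descend 1 ; hops seen [∅] ; pick no-route
  - 171.144.0.0/12 clear@12
  + 72.221.48.0/28 (H3) depth=28
  + 171.146.0.0/20 (H4) depth=20
  - 56.207.180.204/31 clear@31
  Q 171.146.1.41: descend 10101011100100100000 ; hops seen [H0,H4] ; pick H4
  Q 72.221.48.9: descend 0100100011011101001100000000 ; hops seen [H1,H3] ; pick H3
  Q 56.207.180.3: descend 001110001100111110110100 ; hops seen [H2,H4] ; pick H4
  - 56.207.180.0/24 clear@24

== LOOKUPS ==
["H4","H4","H4","H0","H2","H0","no-route","H4","H3","H4"]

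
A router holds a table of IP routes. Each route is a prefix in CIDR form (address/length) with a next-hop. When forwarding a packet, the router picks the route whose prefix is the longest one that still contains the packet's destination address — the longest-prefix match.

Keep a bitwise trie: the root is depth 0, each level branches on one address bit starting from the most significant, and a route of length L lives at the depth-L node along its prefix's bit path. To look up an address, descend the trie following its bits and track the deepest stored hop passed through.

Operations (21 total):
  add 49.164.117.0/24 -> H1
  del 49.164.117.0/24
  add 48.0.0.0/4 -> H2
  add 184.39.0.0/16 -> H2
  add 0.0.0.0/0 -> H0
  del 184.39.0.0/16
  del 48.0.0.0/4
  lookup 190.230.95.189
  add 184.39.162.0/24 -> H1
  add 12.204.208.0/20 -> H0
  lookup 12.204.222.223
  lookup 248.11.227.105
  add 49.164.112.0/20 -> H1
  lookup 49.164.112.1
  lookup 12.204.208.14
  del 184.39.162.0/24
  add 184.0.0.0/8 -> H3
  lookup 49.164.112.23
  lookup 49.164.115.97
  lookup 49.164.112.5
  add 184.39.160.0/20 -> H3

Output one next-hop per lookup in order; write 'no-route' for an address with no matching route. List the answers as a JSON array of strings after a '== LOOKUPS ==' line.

Apply in order:
  add 49.164.117.0/24 -> H1 at depth 24
  - 49.164.117.0/24 clear@24
  add 48.0.0.0/4 -> H2 at depth 4
  add 184.39.0.0/16 -> H2 at depth 16
  add 0.0.0.0/0 -> H0 at depth 0
  - 184.39.0.0/16 clear@16
  - 48.0.0.0/4 clear@4
  Q 190.230.95.189: descend 10111 ; hops seen [H0] ; pick H0
  add 184.39.162.0/24 -> H1 at depth 24
  add 12.204.208.0/20 -> H0 at depth 20
  Q 12.204.222.223: descend 00001100110011001101 ; hops seen [H0,H0] ; pick H0
  Q 248.11.227.105: descend 1 ; hops seen [H0] ; pick H0
  add 49.164.112.0/20 -> H1 at depth 20
  Q 49.164.112.1: descend 001100011010010001110 ; hops seen [H0,H1] ; pick H1
  Q 12.204.208.14: descend 00001100110011001101 ; hops seen [H0,H0] ; pick H0
  - 184.39.162.0/24 clear@24
  add 184.0.0.0/8 -> H3 at depth 8
  Q 49.164.112.23: descend 001100011010010001110 ; hops seen [H0,H1] ; pick H1
  Q 49.164.115.97: descend 001100011010010001110 ; hops seen [H0,H1] ; pick H1
  Q 49.164.112.5: descend 001100011010010001110 ; hops seen [H0,H1] ; pick H1
  add 184.39.160.0/20 -> H3 at depth 20

== LOOKUPS ==
["H0","H0","H0","H1","H0","H1","H1","H1"]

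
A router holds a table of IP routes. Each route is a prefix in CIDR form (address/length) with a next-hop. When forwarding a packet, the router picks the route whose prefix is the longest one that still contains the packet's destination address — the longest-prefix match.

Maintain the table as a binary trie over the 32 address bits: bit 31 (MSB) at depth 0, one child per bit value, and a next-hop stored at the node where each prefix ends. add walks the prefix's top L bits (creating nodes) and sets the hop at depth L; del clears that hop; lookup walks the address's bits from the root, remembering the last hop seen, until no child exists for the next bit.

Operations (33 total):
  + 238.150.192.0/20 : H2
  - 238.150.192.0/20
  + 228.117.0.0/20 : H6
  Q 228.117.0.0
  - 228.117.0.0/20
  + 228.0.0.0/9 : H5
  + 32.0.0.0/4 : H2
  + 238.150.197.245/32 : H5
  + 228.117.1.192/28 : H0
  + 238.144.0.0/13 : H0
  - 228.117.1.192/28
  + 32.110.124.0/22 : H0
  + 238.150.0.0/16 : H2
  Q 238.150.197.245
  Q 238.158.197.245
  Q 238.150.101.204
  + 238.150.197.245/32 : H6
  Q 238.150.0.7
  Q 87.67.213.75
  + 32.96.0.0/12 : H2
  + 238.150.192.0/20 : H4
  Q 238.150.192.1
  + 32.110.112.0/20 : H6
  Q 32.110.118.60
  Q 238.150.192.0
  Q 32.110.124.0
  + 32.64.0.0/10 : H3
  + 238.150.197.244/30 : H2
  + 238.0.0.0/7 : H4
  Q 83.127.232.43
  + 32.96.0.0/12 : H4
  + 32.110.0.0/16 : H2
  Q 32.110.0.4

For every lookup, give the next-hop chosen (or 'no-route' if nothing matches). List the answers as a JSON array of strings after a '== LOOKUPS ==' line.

Process each operation:
  add 238.150.192.0/20 -> H2 at depth 20
  - 238.150.192.0/20 clear@20
  add 228.117.0.0/20 -> H6 at depth 20
  Q 228.117.0.0: descend 11100100011101010000 ; hops seen [H6] ; pick H6
  - 228.117.0.0/20 clear@20
  add 228.0.0.0/9 -> H5 at depth 9
  add 32.0.0.0/4 -> H2 at depth 4
  add 238.150.197.245/32 -> H5 at depth 32
  add 228.117.1.192/28 -> H0 at depth 28
  add 238.144.0.0/13 -> H0 at depth 13
  - 228.117.1.192/28 clear@28
  add 32.110.124.0/22 -> H0 at depth 22
  add 238.150.0.0/16 -> H2 at depth 16
  Q 238.150.197.245: descend 11101110100101101100010111110101 ; hops seen [H0,H2,H5] ; pick H5
  Q 238.158.197.245: descend 111011101001 ; hops seen [∅] ; pick no-route
  Q 238.150.101.204: descend 1110111010010110 ; hops seen [H0,H2] ; pick H2
  add 238.150.197.245/32 -> H6 at depth 32
  Q 238.150.0.7: descend 1110111010010110 ; hops seen [H0,H2] ; pick H2
  Q 87.67.213.75: descend 0 ; hops seen [∅] ; pick no-route
  add 32.96.0.0/12 -> H2 at depth 12
  add 238.150.192.0/20 -> H4 at depth 20
  Q 238.150.192.1: descend 111011101001011011000 ; hops seen [H0,H2,H4] ; pick H4
  add 32.110.112.0/20 -> H6 at depth 20
  Q 32.110.118.60: descend 00100000011011100111 ; hops seen [H2,H2,H6] ; pick H6
  Q 238.150.192.0: descend 111011101001011011000 ; hops seen [H0,H2,H4] ; pick H4
  Q 32.110.124.0: descend 0010000001101110011111 ; hops seen [H2,H2,H6,H0] ; pick H0
  add 32.64.0.0/10 -> H3 at depth 10
  add 238.150.197.244/30 -> H2 at depth 30
  add 238.0.0.0/7 -> H4 at depth 7
  Q 83.127.232.43: descend 0 ; hops seen [∅] ; pick no-route
  add 32.96.0.0/12 -> H4 at depth 12
  add 32.110.0.0/16 -> H2 at depth 16
  Q 32.110.0.4: descend 00100000011011100 ; hops seen [H2,H3,H4,H2] ; pick H2

== LOOKUPS ==
["H6","H5","no-route","H2","H2","no-route","H4","H6","H4","H0","no-route","H2"]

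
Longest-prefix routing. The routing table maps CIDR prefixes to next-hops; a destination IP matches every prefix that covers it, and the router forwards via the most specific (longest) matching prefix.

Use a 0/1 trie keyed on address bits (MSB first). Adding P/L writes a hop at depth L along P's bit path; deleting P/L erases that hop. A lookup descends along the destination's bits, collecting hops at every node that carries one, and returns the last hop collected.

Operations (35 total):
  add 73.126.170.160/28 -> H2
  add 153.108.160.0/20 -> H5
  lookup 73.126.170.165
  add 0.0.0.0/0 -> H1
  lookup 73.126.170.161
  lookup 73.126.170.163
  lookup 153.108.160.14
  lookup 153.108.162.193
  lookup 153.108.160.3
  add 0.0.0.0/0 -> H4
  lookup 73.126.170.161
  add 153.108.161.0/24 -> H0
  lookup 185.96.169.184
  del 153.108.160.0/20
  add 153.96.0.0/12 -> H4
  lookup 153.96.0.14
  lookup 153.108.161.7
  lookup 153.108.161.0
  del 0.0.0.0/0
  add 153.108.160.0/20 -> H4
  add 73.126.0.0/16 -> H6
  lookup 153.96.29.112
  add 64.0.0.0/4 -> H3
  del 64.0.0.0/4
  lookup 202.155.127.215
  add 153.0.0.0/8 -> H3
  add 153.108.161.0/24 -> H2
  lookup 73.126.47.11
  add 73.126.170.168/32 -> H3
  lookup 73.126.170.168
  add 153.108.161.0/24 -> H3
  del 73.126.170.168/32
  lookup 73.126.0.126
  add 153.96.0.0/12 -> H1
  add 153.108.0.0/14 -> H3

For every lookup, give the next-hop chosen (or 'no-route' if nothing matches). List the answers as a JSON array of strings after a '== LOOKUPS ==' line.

Apply in order:
  add 73.126.170.160/28 -> H2 at depth 28
  add 153.108.160.0/20 -> H5 at depth 20
  lookup 73.126.170.165: bits 0100100101111110101010101010 walk d0:-→d1:-→d2:-→d3:-→d4:-→d5:-→d6:-→d7:-→d8:-→d9:-→d10:-→d11:-→d12:-→d13:-→d14:-→d15:-→d16:-→d17:-→d18:-→d19:-→d20:-→d21:-→d22:-→d23:-→d24:-→d25:-→d26:-→d27:-→d28:H2 -> H2
  add 0.0.0.0/0 -> H1 at depth 0
  lookup 73.126.170.161: bits 0100100101111110101010101010 walk d0:H1→d1:-→d2:-→d3:-→d4:-→d5:-→d6:-→d7:-→d8:-→d9:-→d10:-→d11:-→d12:-→d13:-→d14:-→d15:-→d16:-→d17:-→d18:-→d19:-→d20:-→d21:-→d22:-→d23:-→d24:-→d25:-→d26:-→d27:-→d28:H2 -> H2
  lookup 73.126.170.163: bits 0100100101111110101010101010 walk d0:H1→d1:-→d2:-→d3:-→d4:-→d5:-→d6:-→d7:-→d8:-→d9:-→d10:-→d11:-→d12:-→d13:-→d14:-→d15:-→d16:-→d17:-→d18:-→d19:-→d20:-→d21:-→d22:-→d23:-→d24:-→d25:-→d26:-→d27:-→d28:H2 -> H2
  lookup 153.108.160.14: bits 10011001011011001010 walk d0:H1→d1:-→d2:-→d3:-→d4:-→d5:-→d6:-→d7:-→d8:-→d9:-→d10:-→d11:-→d12:-→d13:-→d14:-→d15:-→d16:-→d17:-→d18:-→d19:-→d20:H5 -> H5
  lookup 153.108.162.193: bits 10011001011011001010 walk d0:H1→d1:-→d2:-→d3:-→d4:-→d5:-→d6:-→d7:-→d8:-→d9:-→d10:-→d11:-→d12:-→d13:-→d14:-→d15:-→d16:-→d17:-→d18:-→d19:-→d20:H5 -> H5
  lookup 153.108.160.3: bits 10011001011011001010 walk d0:H1→d1:-→d2:-→d3:-→d4:-→d5:-→d6:-→d7:-→d8:-→d9:-→d10:-→d11:-→d12:-→d13:-→d14:-→d15:-→d16:-→d17:-→d18:-→d19:-→d20:H5 -> H5
  add 0.0.0.0/0 -> H4 at depth 0
  lookup 73.126.170.161: bits 0100100101111110101010101010 walk d0:H4→d1:-→d2:-→d3:-→d4:-→d5:-→d6:-→d7:-→d8:-→d9:-→d10:-→d11:-→d12:-→d13:-→d14:-→d15:-→d16:-→d17:-→d18:-→d19:-→d20:-→d21:-→d22:-→d23:-→d24:-→d25:-→d26:-→d27:-→d28:H2 -> H2
  add 153.108.161.0/24 -> H0 at depth 24
  lookup 185.96.169.184: bits 10 walk d0:H4→d1:-→d2:- -> H4
  del 153.108.160.0/20 (clear depth 20)
  add 153.96.0.0/12 -> H4 at depth 12
  lookup 153.96.0.14: bits 100110010110 walk d0:H4→d1:-→d2:-→d3:-→d4:-→d5:-→d6:-→d7:-→d8:-→d9:-→d10:-→d11:-→d12:H4 -> H4
  lookup 153.108.161.7: bits 100110010110110010100001 walk d0:H4→d1:-→d2:-→d3:-→d4:-→d5:-→d6:-→d7:-→d8:-→d9:-→d10:-→d11:-→d12:H4→d13:-→d14:-→d15:-→d16:-→d17:-→d18:-→d19:-→d20:-→d21:-→d22:-→d23:-→d24:H0 -> H0
  lookup 153.108.161.0: bits 100110010110110010100001 walk d0:H4→d1:-→d2:-→d3:-→d4:-→d5:-→d6:-→d7:-→d8:-→d9:-→d10:-→d11:-→d12:H4→d13:-→d14:-→d15:-→d16:-→d17:-→d18:-→d19:-→d20:-→d21:-→d22:-→d23:-→d24:H0 -> H0
  del 0.0.0.0/0 (clear depth 0)
  add 153.108.160.0/20 -> H4 at depth 20
  add 73.126.0.0/16 -> H6 at depth 16
  lookup 153.96.29.112: bits 100110010110 walk d0:-→d1:-→d2:-→d3:-→d4:-→d5:-→d6:-→d7:-→d8:-→d9:-→d10:-→d11:-→d12:H4 -> H4
  add 64.0.0.0/4 -> H3 at depth 4
  del 64.0.0.0/4 (clear depth 4)
  lookup 202.155.127.215: bits 1 walk d0:-→d1:- -> no-route
  add 153.0.0.0/8 -> H3 at depth 8
  add 153.108.161.0/24 -> H2 at depth 24
  lookup 73.126.47.11: bits 0100100101111110 walk d0:-→d1:-→d2:-→d3:-→d4:-→d5:-→d6:-→d7:-→d8:-→d9:-→d10:-→d11:-→d12:-→d13:-→d14:-→d15:-→d16:H6 -> H6
  add 73.126.170.168/32 -> H3 at depth 32
  lookup 73.126.170.168: bits 01001001011111101010101010101000 walk d0:-→d1:-→d2:-→d3:-→d4:-→d5:-→d6:-→d7:-→d8:-→d9:-→d10:-→d11:-→d12:-→d13:-→d14:-→d15:-→d16:H6→d17:-→d18:-→d19:-→d20:-→d21:-→d22:-→d23:-→d24:-→d25:-→d26:-→d27:-→d28:H2→d29:-→d30:-→d31:-→d32:H3 -> H3
  add 153.108.161.0/24 -> H3 at depth 24
  del 73.126.170.168/32 (clear depth 32)
  lookup 73.126.0.126: bits 0100100101111110 walk d0:-→d1:-→d2:-→d3:-→d4:-→d5:-→d6:-→d7:-→d8:-→d9:-→d10:-→d11:-→d12:-→d13:-→d14:-→d15:-→d16:H6 -> H6
  add 153.96.0.0/12 -> H1 at depth 12
  add 153.108.0.0/14 -> H3 at depth 14

== LOOKUPS ==
["H2","H2","H2","H5","H5","H5","H2","H4","H4","H0","H0","H4","no-route","H6","H3","H6"]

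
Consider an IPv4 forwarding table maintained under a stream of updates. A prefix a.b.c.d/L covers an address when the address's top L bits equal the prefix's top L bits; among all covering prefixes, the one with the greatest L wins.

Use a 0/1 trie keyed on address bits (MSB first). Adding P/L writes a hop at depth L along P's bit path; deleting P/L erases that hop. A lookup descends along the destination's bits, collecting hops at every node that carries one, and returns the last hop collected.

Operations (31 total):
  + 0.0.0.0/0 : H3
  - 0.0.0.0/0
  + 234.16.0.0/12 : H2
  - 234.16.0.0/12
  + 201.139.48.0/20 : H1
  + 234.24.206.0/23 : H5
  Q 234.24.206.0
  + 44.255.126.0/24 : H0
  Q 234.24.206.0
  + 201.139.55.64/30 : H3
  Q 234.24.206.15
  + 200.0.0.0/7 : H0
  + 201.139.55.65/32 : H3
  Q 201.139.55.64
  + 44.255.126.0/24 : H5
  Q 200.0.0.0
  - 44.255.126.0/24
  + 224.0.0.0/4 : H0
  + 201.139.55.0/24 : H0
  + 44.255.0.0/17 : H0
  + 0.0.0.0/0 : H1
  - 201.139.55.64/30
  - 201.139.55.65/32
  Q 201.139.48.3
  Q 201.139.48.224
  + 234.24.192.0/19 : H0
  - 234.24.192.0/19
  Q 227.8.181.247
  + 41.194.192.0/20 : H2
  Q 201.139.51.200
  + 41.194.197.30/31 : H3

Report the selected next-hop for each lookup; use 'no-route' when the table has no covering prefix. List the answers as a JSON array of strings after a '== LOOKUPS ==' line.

Process each operation:
  add 0.0.0.0/0 -> H3 at depth 0
  - 0.0.0.0/0 clear@0
  add 234.16.0.0/12 -> H2 at depth 12
  - 234.16.0.0/12 clear@12
  add 201.139.48.0/20 -> H1 at depth 20
  add 234.24.206.0/23 -> H5 at depth 23
  Q 234.24.206.0: descend 11101010000110001100111 ; hops seen [H5] ; pick H5
  add 44.255.126.0/24 -> H0 at depth 24
  Q 234.24.206.0: descend 11101010000110001100111 ; hops seen [H5] ; pick H5
  add 201.139.55.64/30 -> H3 at depth 30
  Q 234.24.206.15: descend 11101010000110001100111 ; hops seen [H5] ; pick H5
  add 200.0.0.0/7 -> H0 at depth 7
  add 201.139.55.65/32 -> H3 at depth 32
  Q 201.139.55.64: descend 1100100110001011001101110100000 ; hops seen [H0,H1,H3] ; pick H3
  add 44.255.126.0/24 -> H5 at depth 24
  Q 200.0.0.0: descend 1100100 ; hops seen [H0] ; pick H0
  - 44.255.126.0/24 clear@24
  add 224.0.0.0/4 -> H0 at depth 4
  add 201.139.55.0/24 -> H0 at depth 24
  add 44.255.0.0/17 -> H0 at depth 17
  add 0.0.0.0/0 -> H1 at depth 0
  - 201.139.55.64/30 clear@30
  - 201.139.55.65/32 clear@32
  Q 201.139.48.3: descend 110010011000101100110 ; hops seen [H1,H0,H1] ; pick H1
  Q 201.139.48.224: descend 110010011000101100110 ; hops seen [H1,H0,H1] ; pick H1
  add 234.24.192.0/19 -> H0 at depth 19
  - 234.24.192.0/19 clear@19
  Q 227.8.181.247: descend 1110 ; hops seen [H1,H0] ; pick H0
  add 41.194.192.0/20 -> H2 at depth 20
  Q 201.139.51.200: descend 110010011000101100110 ; hops seen [H1,H0,H1] ; pick H1
  add 41.194.197.30/31 -> H3 at depth 31

== LOOKUPS ==
["H5","H5","H5","H3","H0","H1","H1","H0","H1"]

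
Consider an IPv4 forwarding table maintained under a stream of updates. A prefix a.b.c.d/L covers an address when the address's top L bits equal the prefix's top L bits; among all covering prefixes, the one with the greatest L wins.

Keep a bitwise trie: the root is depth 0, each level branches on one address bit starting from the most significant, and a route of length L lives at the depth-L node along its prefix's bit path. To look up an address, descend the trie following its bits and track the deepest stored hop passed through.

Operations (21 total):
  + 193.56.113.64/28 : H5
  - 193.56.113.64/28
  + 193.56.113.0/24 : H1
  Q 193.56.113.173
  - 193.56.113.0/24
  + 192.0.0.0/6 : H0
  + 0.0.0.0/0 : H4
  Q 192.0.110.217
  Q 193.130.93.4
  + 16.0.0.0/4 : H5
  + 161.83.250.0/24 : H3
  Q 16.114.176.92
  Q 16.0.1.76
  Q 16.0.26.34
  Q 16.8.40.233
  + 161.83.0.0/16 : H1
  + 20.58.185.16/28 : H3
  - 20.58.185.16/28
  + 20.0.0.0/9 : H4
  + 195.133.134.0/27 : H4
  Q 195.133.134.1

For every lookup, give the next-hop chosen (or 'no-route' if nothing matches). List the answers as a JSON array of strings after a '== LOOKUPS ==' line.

Apply in order:
  + 193.56.113.64/28 (H5) depth=28
  - 193.56.113.64/28 clear@28
  + 193.56.113.0/24 (H1) depth=24
  Q 193.56.113.173: descend 110000010011100001110001 ; hops seen [H1] ; pick H1
  - 193.56.113.0/24 clear@24
  + 192.0.0.0/6 (H0) depth=6
  + 0.0.0.0/0 (H4) depth=0
  Q 192.0.110.217: descend 1100000 ; hops seen [H4,H0] ; pick H0
  Q 193.130.93.4: descend 11000001 ; hops seen [H4,H0] ; pick H0
  + 16.0.0.0/4 (H5) depth=4
  + 161.83.250.0/24 (H3) depth=24
  Q 16.114.176.92: descend 0001 ; hops seen [H4,H5] ; pick H5
  Q 16.0.1.76: descend 0001 ; hops seen [H4,H5] ; pick H5
  Q 16.0.26.34: descend 0001 ; hops seen [H4,H5] ; pick H5
  Q 16.8.40.233: descend 0001 ; hops seen [H4,H5] ; pick H5
  + 161.83.0.0/16 (H1) depth=16
  + 20.58.185.16/28 (H3) depth=28
  - 20.58.185.16/28 clear@28
  + 20.0.0.0/9 (H4) depth=9
  + 195.133.134.0/27 (H4) depth=27
  Q 195.133.134.1: descend 110000111000010110000110000 ; hops seen [H4,H0,H4] ; pick H4

== LOOKUPS ==
["H1","H0","H0","H5","H5","H5","H5","H4"]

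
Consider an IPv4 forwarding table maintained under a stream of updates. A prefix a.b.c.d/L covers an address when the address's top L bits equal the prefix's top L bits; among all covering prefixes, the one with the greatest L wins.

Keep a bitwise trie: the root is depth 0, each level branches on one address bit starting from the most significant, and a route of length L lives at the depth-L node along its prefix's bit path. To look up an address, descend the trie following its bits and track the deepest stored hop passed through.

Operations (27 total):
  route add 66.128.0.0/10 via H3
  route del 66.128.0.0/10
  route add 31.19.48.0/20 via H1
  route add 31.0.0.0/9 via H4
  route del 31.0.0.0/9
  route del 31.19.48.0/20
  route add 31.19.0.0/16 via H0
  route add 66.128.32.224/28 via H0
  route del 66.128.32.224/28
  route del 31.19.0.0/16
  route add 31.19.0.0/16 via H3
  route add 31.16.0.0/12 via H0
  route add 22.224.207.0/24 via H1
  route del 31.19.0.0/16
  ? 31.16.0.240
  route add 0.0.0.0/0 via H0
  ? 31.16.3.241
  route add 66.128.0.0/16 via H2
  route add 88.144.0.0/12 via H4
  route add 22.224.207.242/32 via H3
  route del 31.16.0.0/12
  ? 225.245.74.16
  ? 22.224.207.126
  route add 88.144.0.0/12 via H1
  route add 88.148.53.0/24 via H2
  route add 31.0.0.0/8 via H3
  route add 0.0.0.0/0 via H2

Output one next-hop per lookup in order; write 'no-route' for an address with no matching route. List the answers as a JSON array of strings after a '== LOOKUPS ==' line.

Apply in order:
  + 66.128.0.0/10 (H3) depth=10
  - 66.128.0.0/10 clear@10
  + 31.19.48.0/20 (H1) depth=20
  + 31.0.0.0/9 (H4) depth=9
  - 31.0.0.0/9 clear@9
  - 31.19.48.0/20 clear@20
  + 31.19.0.0/16 (H0) depth=16
  + 66.128.32.224/28 (H0) depth=28
  - 66.128.32.224/28 clear@28
  - 31.19.0.0/16 clear@16
  + 31.19.0.0/16 (H3) depth=16
  + 31.16.0.0/12 (H0) depth=12
  + 22.224.207.0/24 (H1) depth=24
  - 31.19.0.0/16 clear@16
  ? 31.16.0.240  path d0:-→d1:-→d2:-→d3:-→d4:-→d5:-→d6:-→d7:-→d8:-→d9:-→d10:-→d11:-→d12:H0→d13:-→d14:-  best=H0
  + 0.0.0.0/0 (H0) depth=0
  ? 31.16.3.241  path d0:H0→d1:-→d2:-→d3:-→d4:-→d5:-→d6:-→d7:-→d8:-→d9:-→d10:-→d11:-→d12:H0→d13:-→d14:-  best=H0
  + 66.128.0.0/16 (H2) depth=16
  + 88.144.0.0/12 (H4) depth=12
  + 22.224.207.242/32 (H3) depth=32
  - 31.16.0.0/12 clear@12
  ? 225.245.74.16  path d0:H0  best=H0
  ? 22.224.207.126  path d0:H0→d1:-→d2:-→d3:-→d4:-→d5:-→d6:-→d7:-→d8:-→d9:-→d10:-→d11:-→d12:-→d13:-→d14:-→d15:-→d16:-→d17:-→d18:-→d19:-→d20:-→d21:-→d22:-→d23:-→d24:H1  best=H1
  + 88.144.0.0/12 (H1) depth=12
  + 88.148.53.0/24 (H2) depth=24
  + 31.0.0.0/8 (H3) depth=8
  + 0.0.0.0/0 (H2) depth=0

== LOOKUPS ==
["H0","H0","H0","H1"]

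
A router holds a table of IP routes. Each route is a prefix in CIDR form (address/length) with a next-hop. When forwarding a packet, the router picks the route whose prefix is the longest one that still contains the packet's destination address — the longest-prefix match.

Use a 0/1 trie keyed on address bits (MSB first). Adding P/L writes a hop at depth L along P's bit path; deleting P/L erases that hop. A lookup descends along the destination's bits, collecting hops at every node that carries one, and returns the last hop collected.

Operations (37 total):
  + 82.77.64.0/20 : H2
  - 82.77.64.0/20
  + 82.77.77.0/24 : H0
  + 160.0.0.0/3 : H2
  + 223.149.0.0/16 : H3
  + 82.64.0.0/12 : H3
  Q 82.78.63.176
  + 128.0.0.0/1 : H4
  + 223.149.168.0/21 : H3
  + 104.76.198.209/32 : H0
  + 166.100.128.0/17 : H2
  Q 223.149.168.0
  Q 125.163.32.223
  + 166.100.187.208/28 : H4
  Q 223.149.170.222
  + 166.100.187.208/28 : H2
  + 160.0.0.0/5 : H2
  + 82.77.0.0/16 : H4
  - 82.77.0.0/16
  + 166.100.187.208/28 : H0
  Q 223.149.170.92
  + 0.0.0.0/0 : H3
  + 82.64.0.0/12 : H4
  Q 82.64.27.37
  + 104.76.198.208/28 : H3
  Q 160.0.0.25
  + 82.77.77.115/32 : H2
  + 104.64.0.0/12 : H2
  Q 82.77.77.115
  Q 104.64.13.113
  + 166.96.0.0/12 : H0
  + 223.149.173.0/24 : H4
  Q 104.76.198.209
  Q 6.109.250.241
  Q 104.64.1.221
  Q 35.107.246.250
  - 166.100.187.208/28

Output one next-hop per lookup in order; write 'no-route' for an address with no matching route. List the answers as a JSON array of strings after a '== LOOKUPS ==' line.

Trace:
  add 82.77.64.0/20 -> H2 at depth 20
  del 82.77.64.0/20 (clear depth 20)
  add 82.77.77.0/24 -> H0 at depth 24
  add 160.0.0.0/3 -> H2 at depth 3
  add 223.149.0.0/16 -> H3 at depth 16
  add 82.64.0.0/12 -> H3 at depth 12
  lookup 82.78.63.176: bits 01010010010011 walk d0:-→d1:-→d2:-→d3:-→d4:-→d5:-→d6:-→d7:-→d8:-→d9:-→d10:-→d11:-→d12:H3→d13:-→d14:- -> H3
  add 128.0.0.0/1 -> H4 at depth 1
  add 223.149.168.0/21 -> H3 at depth 21
  add 104.76.198.209/32 -> H0 at depth 32
  add 166.100.128.0/17 -> H2 at depth 17
  lookup 223.149.168.0: bits 110111111001010110101 walk d0:-→d1:H4→d2:-→d3:-→d4:-→d5:-→d6:-→d7:-→d8:-→d9:-→d10:-→d11:-→d12:-→d13:-→d14:-→d15:-→d16:H3→d17:-→d18:-→d19:-→d20:-→d21:H3 -> H3
  lookup 125.163.32.223: bits 011 walk d0:-→d1:-→d2:-→d3:- -> no-route
  add 166.100.187.208/28 -> H4 at depth 28
  lookup 223.149.170.222: bits 110111111001010110101 walk d0:-→d1:H4→d2:-→d3:-→d4:-→d5:-→d6:-→d7:-→d8:-→d9:-→d10:-→d11:-→d12:-→d13:-→d14:-→d15:-→d16:H3→d17:-→d18:-→d19:-→d20:-→d21:H3 -> H3
  add 166.100.187.208/28 -> H2 at depth 28
  add 160.0.0.0/5 -> H2 at depth 5
  add 82.77.0.0/16 -> H4 at depth 16
  del 82.77.0.0/16 (clear depth 16)
  add 166.100.187.208/28 -> H0 at depth 28
  lookup 223.149.170.92: bits 110111111001010110101 walk d0:-→d1:H4→d2:-→d3:-→d4:-→d5:-→d6:-→d7:-→d8:-→d9:-→d10:-→d11:-→d12:-→d13:-→d14:-→d15:-→d16:H3→d17:-→d18:-→d19:-→d20:-→d21:H3 -> H3
  add 0.0.0.0/0 -> H3 at depth 0
  add 82.64.0.0/12 -> H4 at depth 12
  lookup 82.64.27.37: bits 010100100100 walk d0:H3→d1:-→d2:-→d3:-→d4:-→d5:-→d6:-→d7:-→d8:-→d9:-→d10:-→d11:-→d12:H4 -> H4
  add 104.76.198.208/28 -> H3 at depth 28
  lookup 160.0.0.25: bits 10100 walk d0:H3→d1:H4→d2:-→d3:H2→d4:-→d5:H2 -> H2
  add 82.77.77.115/32 -> H2 at depth 32
  add 104.64.0.0/12 -> H2 at depth 12
  lookup 82.77.77.115: bits 01010010010011010100110101110011 walk d0:H3→d1:-→d2:-→d3:-→d4:-→d5:-→d6:-→d7:-→d8:-→d9:-→d10:-→d11:-→d12:H4→d13:-→d14:-→d15:-→d16:-→d17:-→d18:-→d19:-→d20:-→d21:-→d22:-→d23:-→d24:H0→d25:-→d26:-→d27:-→d28:-→d29:-→d30:-→d31:-→d32:H2 -> H2
  lookup 104.64.13.113: bits 011010000100 walk d0:H3→d1:-→d2:-→d3:-→d4:-→d5:-→d6:-→d7:-→d8:-→d9:-→d10:-→d11:-→d12:H2 -> H2
  add 166.96.0.0/12 -> H0 at depth 12
  add 223.149.173.0/24 -> H4 at depth 24
  lookup 104.76.198.209: bits 01101000010011001100011011010001 walk d0:H3→d1:-→d2:-→d3:-→d4:-→d5:-→d6:-→d7:-→d8:-→d9:-→d10:-→d11:-→d12:H2→d13:-→d14:-→d15:-→d16:-→d17:-→d18:-→d19:-→d20:-→d21:-→d22:-→d23:-→d24:-→d25:-→d26:-→d27:-→d28:H3→d29:-→d30:-→d31:-→d32:H0 -> H0
  lookup 6.109.250.241: bits 0 walk d0:H3→d1:- -> H3
  lookup 104.64.1.221: bits 011010000100 walk d0:H3→d1:-→d2:-→d3:-→d4:-→d5:-→d6:-→d7:-→d8:-→d9:-→d10:-→d11:-→d12:H2 -> H2
  lookup 35.107.246.250: bits 0 walk d0:H3→d1:- -> H3
  del 166.100.187.208/28 (clear depth 28)

== LOOKUPS ==
["H3","H3","no-route","H3","H3","H4","H2","H2","H2","H0","H3","H2","H3"]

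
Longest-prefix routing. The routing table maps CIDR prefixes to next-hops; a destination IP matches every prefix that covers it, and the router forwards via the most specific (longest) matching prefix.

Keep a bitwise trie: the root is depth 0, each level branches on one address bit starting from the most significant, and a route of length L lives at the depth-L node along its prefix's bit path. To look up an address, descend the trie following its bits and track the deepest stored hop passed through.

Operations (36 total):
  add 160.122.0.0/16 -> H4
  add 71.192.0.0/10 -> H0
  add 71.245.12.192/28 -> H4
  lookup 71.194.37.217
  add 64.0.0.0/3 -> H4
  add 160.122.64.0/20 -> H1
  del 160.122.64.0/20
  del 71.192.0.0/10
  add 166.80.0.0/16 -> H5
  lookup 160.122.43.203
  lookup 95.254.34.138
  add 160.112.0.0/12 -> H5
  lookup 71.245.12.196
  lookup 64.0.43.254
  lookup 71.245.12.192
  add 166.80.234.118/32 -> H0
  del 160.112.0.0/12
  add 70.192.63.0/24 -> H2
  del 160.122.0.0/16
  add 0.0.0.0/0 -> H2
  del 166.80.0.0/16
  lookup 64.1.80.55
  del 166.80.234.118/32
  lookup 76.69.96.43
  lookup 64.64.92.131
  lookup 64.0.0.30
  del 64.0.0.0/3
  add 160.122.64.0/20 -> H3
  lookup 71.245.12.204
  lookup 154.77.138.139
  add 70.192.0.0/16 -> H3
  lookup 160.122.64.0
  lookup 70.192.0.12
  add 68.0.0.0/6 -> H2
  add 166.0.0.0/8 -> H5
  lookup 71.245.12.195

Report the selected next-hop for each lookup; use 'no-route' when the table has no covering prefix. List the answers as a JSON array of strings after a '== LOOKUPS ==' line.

Trace:
  add 160.122.0.0/16 -> H4 at depth 16
  add 71.192.0.0/10 -> H0 at depth 10
  add 71.245.12.192/28 -> H4 at depth 28
  lookup 71.194.37.217: bits 0100011111 walk d0:-→d1:-→d2:-→d3:-→d4:-→d5:-→d6:-→d7:-→d8:-→d9:-→d10:H0 -> H0
  add 64.0.0.0/3 -> H4 at depth 3
  add 160.122.64.0/20 -> H1 at depth 20
  del 160.122.64.0/20 (clear depth 20)
  del 71.192.0.0/10 (clear depth 10)
  add 166.80.0.0/16 -> H5 at depth 16
  lookup 160.122.43.203: bits 10100000011110100 walk d0:-→d1:-→d2:-→d3:-→d4:-→d5:-→d6:-→d7:-→d8:-→d9:-→d10:-→d11:-→d12:-→d13:-→d14:-→d15:-→d16:H4→d17:- -> H4
  lookup 95.254.34.138: bits 010 walk d0:-→d1:-→d2:-→d3:H4 -> H4
  add 160.112.0.0/12 -> H5 at depth 12
  lookup 71.245.12.196: bits 0100011111110101000011001100 walk d0:-→d1:-→d2:-→d3:H4→d4:-→d5:-→d6:-→d7:-→d8:-→d9:-→d10:-→d11:-→d12:-→d13:-→d14:-→d15:-→d16:-→d17:-→d18:-→d19:-→d20:-→d21:-→d22:-→d23:-→d24:-→d25:-→d26:-→d27:-→d28:H4 -> H4
  lookup 64.0.43.254: bits 01000 walk d0:-→d1:-→d2:-→d3:H4→d4:-→d5:- -> H4
  lookup 71.245.12.192: bits 0100011111110101000011001100 walk d0:-→d1:-→d2:-→d3:H4→d4:-→d5:-→d6:-→d7:-→d8:-→d9:-→d10:-→d11:-→d12:-→d13:-→d14:-→d15:-→d16:-→d17:-→d18:-→d19:-→d20:-→d21:-→d22:-→d23:-→d24:-→d25:-→d26:-→d27:-→d28:H4 -> H4
  add 166.80.234.118/32 -> H0 at depth 32
  del 160.112.0.0/12 (clear depth 12)
  add 70.192.63.0/24 -> H2 at depth 24
  del 160.122.0.0/16 (clear depth 16)
  add 0.0.0.0/0 -> H2 at depth 0
  del 166.80.0.0/16 (clear depth 16)
  lookup 64.1.80.55: bits 01000 walk d0:H2→d1:-→d2:-→d3:H4→d4:-→d5:- -> H4
  del 166.80.234.118/32 (clear depth 32)
  lookup 76.69.96.43: bits 0100 walk d0:H2→d1:-→d2:-→d3:H4→d4:- -> H4
  lookup 64.64.92.131: bits 01000 walk d0:H2→d1:-→d2:-→d3:H4→d4:-→d5:- -> H4
  lookup 64.0.0.30: bits 01000 walk d0:H2→d1:-→d2:-→d3:H4→d4:-→d5:- -> H4
  del 64.0.0.0/3 (clear depth 3)
  add 160.122.64.0/20 -> H3 at depth 20
  lookup 71.245.12.204: bits 0100011111110101000011001100 walk d0:H2→d1:-→d2:-→d3:-→d4:-→d5:-→d6:-→d7:-→d8:-→d9:-→d10:-→d11:-→d12:-→d13:-→d14:-→d15:-→d16:-→d17:-→d18:-→d19:-→d20:-→d21:-→d22:-→d23:-→d24:-→d25:-→d26:-→d27:-→d28:H4 -> H4
  lookup 154.77.138.139: bits 10 walk d0:H2→d1:-→d2:- -> H2
  add 70.192.0.0/16 -> H3 at depth 16
  lookup 160.122.64.0: bits 10100000011110100100 walk d0:H2→d1:-→d2:-→d3:-→d4:-→d5:-→d6:-→d7:-→d8:-→d9:-→d10:-→d11:-→d12:-→d13:-→d14:-→d15:-→d16:-→d17:-→d18:-→d19:-→d20:H3 -> H3
  lookup 70.192.0.12: bits 010001101100000000 walk d0:H2→d1:-→d2:-→d3:-→d4:-→d5:-→d6:-→d7:-→d8:-→d9:-→d10:-→d11:-→d12:-→d13:-→d14:-→d15:-→d16:H3→d17:-→d18:- -> H3
  add 68.0.0.0/6 -> H2 at depth 6
  add 166.0.0.0/8 -> H5 at depth 8
  lookup 71.245.12.195: bits 0100011111110101000011001100 walk d0:H2→d1:-→d2:-→d3:-→d4:-→d5:-→d6:H2→d7:-→d8:-→d9:-→d10:-→d11:-→d12:-→d13:-→d14:-→d15:-→d16:-→d17:-→d18:-→d19:-→d20:-→d21:-→d22:-→d23:-→d24:-→d25:-→d26:-→d27:-→d28:H4 -> H4

== LOOKUPS ==
["H0","H4","H4","H4","H4","H4","H4","H4","H4","H4","H4","H2","H3","H3","H4"]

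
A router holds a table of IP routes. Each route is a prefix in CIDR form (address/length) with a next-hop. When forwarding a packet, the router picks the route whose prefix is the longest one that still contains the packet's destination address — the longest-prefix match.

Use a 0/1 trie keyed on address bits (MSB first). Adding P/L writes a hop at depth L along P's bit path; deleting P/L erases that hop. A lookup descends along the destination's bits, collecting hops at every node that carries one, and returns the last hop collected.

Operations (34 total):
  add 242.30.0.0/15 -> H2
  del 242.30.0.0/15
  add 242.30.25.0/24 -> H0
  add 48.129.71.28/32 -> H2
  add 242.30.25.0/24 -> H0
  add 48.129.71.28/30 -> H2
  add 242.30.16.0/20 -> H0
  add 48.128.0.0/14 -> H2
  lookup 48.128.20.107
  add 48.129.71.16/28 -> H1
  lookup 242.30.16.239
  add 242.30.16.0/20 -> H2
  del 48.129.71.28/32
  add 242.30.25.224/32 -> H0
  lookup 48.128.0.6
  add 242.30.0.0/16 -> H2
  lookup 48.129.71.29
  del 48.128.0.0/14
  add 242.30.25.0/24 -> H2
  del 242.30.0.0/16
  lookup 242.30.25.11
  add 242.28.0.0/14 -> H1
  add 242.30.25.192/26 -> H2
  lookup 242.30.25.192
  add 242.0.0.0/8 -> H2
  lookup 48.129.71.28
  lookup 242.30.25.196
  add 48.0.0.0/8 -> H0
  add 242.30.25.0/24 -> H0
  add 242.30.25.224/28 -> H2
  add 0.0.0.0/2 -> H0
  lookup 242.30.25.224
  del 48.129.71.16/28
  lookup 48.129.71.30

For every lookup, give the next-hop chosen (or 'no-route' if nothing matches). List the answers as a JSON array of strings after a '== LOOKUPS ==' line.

Apply in order:
  + 242.30.0.0/15 (H2) depth=15
  - 242.30.0.0/15 clear@15
  + 242.30.25.0/24 (H0) depth=24
  + 48.129.71.28/32 (H2) depth=32
  + 242.30.25.0/24 (H0) depth=24
  + 48.129.71.28/30 (H2) depth=30
  + 242.30.16.0/20 (H0) depth=20
  + 48.128.0.0/14 (H2) depth=14
  lookup 48.128.20.107: bits 001100001000000 walk d0:-→d1:-→d2:-→d3:-→d4:-→d5:-→d6:-→d7:-→d8:-→d9:-→d10:-→d11:-→d12:-→d13:-→d14:H2→d15:- -> H2
  + 48.129.71.16/28 (H1) depth=28
  lookup 242.30.16.239: bits 11110010000111100001 walk d0:-→d1:-→d2:-→d3:-→d4:-→d5:-→d6:-→d7:-→d8:-→d9:-→d10:-→d11:-→d12:-→d13:-→d14:-→d15:-→d16:-→d17:-→d18:-→d19:-→d20:H0 -> H0
  + 242.30.16.0/20 (H2) depth=20
  - 48.129.71.28/32 clear@32
  + 242.30.25.224/32 (H0) depth=32
  lookup 48.128.0.6: bits 001100001000000 walk d0:-→d1:-→d2:-→d3:-→d4:-→d5:-→d6:-→d7:-→d8:-→d9:-→d10:-→d11:-→d12:-→d13:-→d14:H2→d15:- -> H2
  + 242.30.0.0/16 (H2) depth=16
  lookup 48.129.71.29: bits 0011000010000001010001110001110 walk d0:-→d1:-→d2:-→d3:-→d4:-→d5:-→d6:-→d7:-→d8:-→d9:-→d10:-→d11:-→d12:-→d13:-→d14:H2→d15:-→d16:-→d17:-→d18:-→d19:-→d20:-→d21:-→d22:-→d23:-→d24:-→d25:-→d26:-→d27:-→d28:H1→d29:-→d30:H2→d31:- -> H2
  - 48.128.0.0/14 clear@14
  + 242.30.25.0/24 (H2) depth=24
  - 242.30.0.0/16 clear@16
  lookup 242.30.25.11: bits 111100100001111000011001 walk d0:-→d1:-→d2:-→d3:-→d4:-→d5:-→d6:-→d7:-→d8:-→d9:-→d10:-→d11:-→d12:-→d13:-→d14:-→d15:-→d16:-→d17:-→d18:-→d19:-→d20:H2→d21:-→d22:-→d23:-→d24:H2 -> H2
  + 242.28.0.0/14 (H1) depth=14
  + 242.30.25.192/26 (H2) depth=26
  lookup 242.30.25.192: bits 11110010000111100001100111 walk d0:-→d1:-→d2:-→d3:-→d4:-→d5:-→d6:-→d7:-→d8:-→d9:-→d10:-→d11:-→d12:-→d13:-→d14:H1→d15:-→d16:-→d17:-→d18:-→d19:-→d20:H2→d21:-→d22:-→d23:-→d24:H2→d25:-→d26:H2 -> H2
  + 242.0.0.0/8 (H2) depth=8
  lookup 48.129.71.28: bits 00110000100000010100011100011100 walk d0:-→d1:-→d2:-→d3:-→d4:-→d5:-→d6:-→d7:-→d8:-→d9:-→d10:-→d11:-→d12:-→d13:-→d14:-→d15:-→d16:-→d17:-→d18:-→d19:-→d20:-→d21:-→d22:-→d23:-→d24:-→d25:-→d26:-→d27:-→d28:H1→d29:-→d30:H2→d31:-→d32:- -> H2
  lookup 242.30.25.196: bits 11110010000111100001100111 walk d0:-→d1:-→d2:-→d3:-→d4:-→d5:-→d6:-→d7:-→d8:H2→d9:-→d10:-→d11:-→d12:-→d13:-→d14:H1→d15:-→d16:-→d17:-→d18:-→d19:-→d20:H2→d21:-→d22:-→d23:-→d24:H2→d25:-→d26:H2 -> H2
  + 48.0.0.0/8 (H0) depth=8
  + 242.30.25.0/24 (H0) depth=24
  + 242.30.25.224/28 (H2) depth=28
  + 0.0.0.0/2 (H0) depth=2
  lookup 242.30.25.224: bits 11110010000111100001100111100000 walk d0:-→d1:-→d2:-→d3:-→d4:-→d5:-→d6:-→d7:-→d8:H2→d9:-→d10:-→d11:-→d12:-→d13:-→d14:H1→d15:-→d16:-→d17:-→d18:-→d19:-→d20:H2→d21:-→d22:-→d23:-→d24:H0→d25:-→d26:H2→d27:-→d28:H2→d29:-→d30:-→d31:-→d32:H0 -> H0
  - 48.129.71.16/28 clear@28
  lookup 48.129.71.30: bits 001100001000000101000111000111 walk d0:-→d1:-→d2:H0→d3:-→d4:-→d5:-→d6:-→d7:-→d8:H0→d9:-→d10:-→d11:-→d12:-→d13:-→d14:-→d15:-→d16:-→d17:-→d18:-→d19:-→d20:-→d21:-→d22:-→d23:-→d24:-→d25:-→d26:-→d27:-→d28:-→d29:-→d30:H2 -> H2

== LOOKUPS ==
["H2","H0","H2","H2","H2","H2","H2","H2","H0","H2"]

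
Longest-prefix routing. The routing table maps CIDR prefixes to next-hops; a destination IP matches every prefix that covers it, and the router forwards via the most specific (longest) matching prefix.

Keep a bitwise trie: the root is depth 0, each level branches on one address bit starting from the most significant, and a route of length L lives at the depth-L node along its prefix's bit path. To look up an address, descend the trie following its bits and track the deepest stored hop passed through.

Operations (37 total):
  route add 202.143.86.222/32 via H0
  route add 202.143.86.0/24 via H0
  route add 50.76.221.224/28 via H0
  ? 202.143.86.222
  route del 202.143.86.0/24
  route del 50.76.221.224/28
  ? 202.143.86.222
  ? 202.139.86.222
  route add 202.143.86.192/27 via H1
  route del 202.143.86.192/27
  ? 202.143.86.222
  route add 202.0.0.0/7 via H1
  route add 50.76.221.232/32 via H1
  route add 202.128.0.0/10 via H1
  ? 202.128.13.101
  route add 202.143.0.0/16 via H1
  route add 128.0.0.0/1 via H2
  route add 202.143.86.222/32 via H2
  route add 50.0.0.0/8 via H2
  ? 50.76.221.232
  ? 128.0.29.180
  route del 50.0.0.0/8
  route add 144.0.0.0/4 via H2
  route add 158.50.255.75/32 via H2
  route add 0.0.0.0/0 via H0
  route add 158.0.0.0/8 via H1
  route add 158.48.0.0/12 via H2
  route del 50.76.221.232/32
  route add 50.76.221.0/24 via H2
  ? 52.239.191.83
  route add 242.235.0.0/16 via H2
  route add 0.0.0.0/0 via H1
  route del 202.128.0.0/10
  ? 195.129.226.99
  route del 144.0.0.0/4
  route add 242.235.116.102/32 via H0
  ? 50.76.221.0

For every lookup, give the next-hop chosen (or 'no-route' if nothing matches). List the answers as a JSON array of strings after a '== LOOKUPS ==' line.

Process each operation:
  add 202.143.86.222/32 -> H0 at depth 32
  add 202.143.86.0/24 -> H0 at depth 24
  add 50.76.221.224/28 -> H0 at depth 28
  lookup 202.143.86.222: bits 11001010100011110101011011011110 walk d0:-→d1:-→d2:-→d3:-→d4:-→d5:-→d6:-→d7:-→d8:-→d9:-→d10:-→d11:-→d12:-→d13:-→d14:-→d15:-→d16:-→d17:-→d18:-→d19:-→d20:-→d21:-→d22:-→d23:-→d24:H0→d25:-→d26:-→d27:-→d28:-→d29:-→d30:-→d31:-→d32:H0 -> H0
  - 202.143.86.0/24 clear@24
  - 50.76.221.224/28 clear@28
  lookup 202.143.86.222: bits 11001010100011110101011011011110 walk d0:-→d1:-→d2:-→d3:-→d4:-→d5:-→d6:-→d7:-→d8:-→d9:-→d10:-→d11:-→d12:-→d13:-→d14:-→d15:-→d16:-→d17:-→d18:-→d19:-→d20:-→d21:-→d22:-→d23:-→d24:-→d25:-→d26:-→d27:-→d28:-→d29:-→d30:-→d31:-→d32:H0 -> H0
  lookup 202.139.86.222: bits 1100101010001 walk d0:-→d1:-→d2:-→d3:-→d4:-→d5:-→d6:-→d7:-→d8:-→d9:-→d10:-→d11:-→d12:-→d13:- -> no-route
  add 202.143.86.192/27 -> H1 at depth 27
  - 202.143.86.192/27 clear@27
  lookup 202.143.86.222: bits 11001010100011110101011011011110 walk d0:-→d1:-→d2:-→d3:-→d4:-→d5:-→d6:-→d7:-→d8:-→d9:-→d10:-→d11:-→d12:-→d13:-→d14:-→d15:-→d16:-→d17:-→d18:-→d19:-→d20:-→d21:-→d22:-→d23:-→d24:-→d25:-→d26:-→d27:-→d28:-→d29:-→d30:-→d31:-→d32:H0 -> H0
  add 202.0.0.0/7 -> H1 at depth 7
  add 50.76.221.232/32 -> H1 at depth 32
  add 202.128.0.0/10 -> H1 at depth 10
  lookup 202.128.13.101: bits 110010101000 walk d0:-→d1:-→d2:-→d3:-→d4:-→d5:-→d6:-→d7:H1→d8:-→d9:-→d10:H1→d11:-→d12:- -> H1
  add 202.143.0.0/16 -> H1 at depth 16
  add 128.0.0.0/1 -> H2 at depth 1
  add 202.143.86.222/32 -> H2 at depth 32
  add 50.0.0.0/8 -> H2 at depth 8
  lookup 50.76.221.232: bits 00110010010011001101110111101000 walk d0:-→d1:-→d2:-→d3:-→d4:-→d5:-→d6:-→d7:-→d8:H2→d9:-→d10:-→d11:-→d12:-→d13:-→d14:-→d15:-→d16:-→d17:-→d18:-→d19:-→d20:-→d21:-→d22:-→d23:-→d24:-→d25:-→d26:-→d27:-→d28:-→d29:-→d30:-→d31:-→d32:H1 -> H1
  lookup 128.0.29.180: bits 1 walk d0:-→d1:H2 -> H2
  - 50.0.0.0/8 clear@8
  add 144.0.0.0/4 -> H2 at depth 4
  add 158.50.255.75/32 -> H2 at depth 32
  add 0.0.0.0/0 -> H0 at depth 0
  add 158.0.0.0/8 -> H1 at depth 8
  add 158.48.0.0/12 -> H2 at depth 12
  - 50.76.221.232/32 clear@32
  add 50.76.221.0/24 -> H2 at depth 24
  lookup 52.239.191.83: bits 00110 walk d0:H0→d1:-→d2:-→d3:-→d4:-→d5:- -> H0
  add 242.235.0.0/16 -> H2 at depth 16
  add 0.0.0.0/0 -> H1 at depth 0
  - 202.128.0.0/10 clear@10
  lookup 195.129.226.99: bits 1100 walk d0:H1→d1:H2→d2:-→d3:-→d4:- -> H2
  - 144.0.0.0/4 clear@4
  add 242.235.116.102/32 -> H0 at depth 32
  lookup 50.76.221.0: bits 001100100100110011011101 walk d0:H1→d1:-→d2:-→d3:-→d4:-→d5:-→d6:-→d7:-→d8:-→d9:-→d10:-→d11:-→d12:-→d13:-→d14:-→d15:-→d16:-→d17:-→d18:-→d19:-→d20:-→d21:-→d22:-→d23:-→d24:H2 -> H2

== LOOKUPS ==
["H0","H0","no-route","H0","H1","H1","H2","H0","H2","H2"]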